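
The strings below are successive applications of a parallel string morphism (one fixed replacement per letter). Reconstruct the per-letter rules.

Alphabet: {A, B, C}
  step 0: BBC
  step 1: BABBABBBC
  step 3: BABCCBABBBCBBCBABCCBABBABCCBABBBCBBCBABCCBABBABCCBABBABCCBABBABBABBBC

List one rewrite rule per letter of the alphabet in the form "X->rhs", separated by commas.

A->CC, B->BAB, C->BBC

  step 0 ⇒ step 1: BBC ⇒ BAB·BAB·BBC
    B ↦ BAB
    C ↦ BBC
    A ↦ CC  (constrained at step 1)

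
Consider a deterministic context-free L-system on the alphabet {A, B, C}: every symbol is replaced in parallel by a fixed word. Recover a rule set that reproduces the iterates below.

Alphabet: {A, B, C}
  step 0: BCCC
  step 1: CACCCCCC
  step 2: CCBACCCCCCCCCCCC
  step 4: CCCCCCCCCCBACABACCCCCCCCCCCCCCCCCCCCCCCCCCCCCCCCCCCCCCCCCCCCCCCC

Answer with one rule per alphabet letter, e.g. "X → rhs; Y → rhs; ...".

  step 1 ⇒ step 2: CACCCCCC ⇒ CC·BA·CC·CC·CC·CC·CC·CC
    A ↦ BA
    C ↦ CC
  step 0 ⇒ step 1: BCCC ⇒ CA·CC·CC·CC
    B ↦ CA

A->BA, B->CA, C->CC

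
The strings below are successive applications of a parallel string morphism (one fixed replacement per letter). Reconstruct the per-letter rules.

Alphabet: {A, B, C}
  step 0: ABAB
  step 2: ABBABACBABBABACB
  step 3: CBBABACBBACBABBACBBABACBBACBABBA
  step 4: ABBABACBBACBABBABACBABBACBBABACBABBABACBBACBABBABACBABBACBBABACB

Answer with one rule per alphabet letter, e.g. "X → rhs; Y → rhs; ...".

A->CB, B->BA, C->AB

  step 3 ⇒ step 4: CBBABACBBACBABBACBBABACBBACBABBA ⇒ AB·BA·BA·CB·BA·CB·AB·BA·BA·CB·AB·BA·CB·BA·BA·CB·AB·BA·BA·CB·BA·CB·AB·BA·BA·CB·AB·BA·CB·BA·BA·CB
    A ↦ CB
    B ↦ BA
    C ↦ AB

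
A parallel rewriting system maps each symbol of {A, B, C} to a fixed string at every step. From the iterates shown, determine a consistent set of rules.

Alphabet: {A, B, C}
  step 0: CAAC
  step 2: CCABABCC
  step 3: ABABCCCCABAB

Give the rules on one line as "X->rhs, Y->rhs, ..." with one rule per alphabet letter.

  step 2 ⇒ step 3: CCABABCC ⇒ AB·AB·C·C·C·C·AB·AB
    A ↦ C
    B ↦ C
    C ↦ AB

A->C, B->C, C->AB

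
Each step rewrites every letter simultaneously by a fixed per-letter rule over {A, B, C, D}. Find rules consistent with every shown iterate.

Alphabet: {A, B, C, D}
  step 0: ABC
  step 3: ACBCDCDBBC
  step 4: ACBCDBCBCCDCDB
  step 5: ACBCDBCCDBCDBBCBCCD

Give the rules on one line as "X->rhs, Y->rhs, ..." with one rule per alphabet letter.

  step 4 ⇒ step 5: ACBCDBCBCCDCDB ⇒ AC·B·CD·B·C·CD·B·CD·B·B·C·B·C·CD
    A ↦ AC
    B ↦ CD
    C ↦ B
    D ↦ C

A->AC, B->CD, C->B, D->C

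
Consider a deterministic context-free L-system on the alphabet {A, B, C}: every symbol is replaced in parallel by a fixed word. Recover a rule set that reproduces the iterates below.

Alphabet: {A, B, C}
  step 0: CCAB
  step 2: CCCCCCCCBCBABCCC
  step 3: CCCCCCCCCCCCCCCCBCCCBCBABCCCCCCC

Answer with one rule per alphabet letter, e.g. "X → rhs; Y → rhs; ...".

  step 2 ⇒ step 3: CCCCCCCCBCBABCCC ⇒ CC·CC·CC·CC·CC·CC·CC·CC·BC·CC·BC·BA·BC·CC·CC·CC
    A ↦ BA
    B ↦ BC
    C ↦ CC

A->BA, B->BC, C->CC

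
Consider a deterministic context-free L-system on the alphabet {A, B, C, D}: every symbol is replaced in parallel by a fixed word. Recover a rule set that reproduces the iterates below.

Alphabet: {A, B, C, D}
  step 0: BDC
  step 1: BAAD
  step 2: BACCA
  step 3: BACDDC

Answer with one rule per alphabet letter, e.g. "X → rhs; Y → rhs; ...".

A->C, B->BA, C->D, D->A

  step 2 ⇒ step 3: BACCA ⇒ BA·C·D·D·C
    A ↦ C
    B ↦ BA
    C ↦ D
  step 0 ⇒ step 1: BDC ⇒ BA·A·D
    D ↦ A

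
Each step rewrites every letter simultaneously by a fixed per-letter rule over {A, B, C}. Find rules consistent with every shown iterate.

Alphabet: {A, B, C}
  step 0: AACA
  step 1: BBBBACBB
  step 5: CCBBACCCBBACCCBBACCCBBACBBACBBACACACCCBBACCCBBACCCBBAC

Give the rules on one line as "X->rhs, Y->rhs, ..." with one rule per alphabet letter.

A->BB, B->C, C->AC

  step 0 ⇒ step 1: AACA ⇒ BB·BB·AC·BB
    A ↦ BB
    C ↦ AC
    B ↦ C  (constrained at step 1)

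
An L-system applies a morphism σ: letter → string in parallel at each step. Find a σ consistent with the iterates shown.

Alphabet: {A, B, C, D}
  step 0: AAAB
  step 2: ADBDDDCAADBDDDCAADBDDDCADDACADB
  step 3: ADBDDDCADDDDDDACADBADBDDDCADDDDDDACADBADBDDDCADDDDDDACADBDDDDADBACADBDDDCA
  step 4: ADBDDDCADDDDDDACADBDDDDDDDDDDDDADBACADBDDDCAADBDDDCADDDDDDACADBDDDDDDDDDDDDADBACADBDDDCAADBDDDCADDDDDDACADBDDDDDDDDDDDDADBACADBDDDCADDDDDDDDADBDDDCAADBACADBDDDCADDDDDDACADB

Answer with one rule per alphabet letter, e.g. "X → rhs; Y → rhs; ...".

  step 3 ⇒ step 4: ADBDDDCADDDDDDACADBADBDDDCADDDDDDACADBADBDDDCADDDDDDACADBDDDDADBACADBDDDCA ⇒ ADB·DD·DCA·DD·DD·DD·AC·ADB·DD·DD·DD·DD·DD·DD·ADB·AC·ADB·DD·DCA·ADB·DD·DCA·DD·DD·DD·AC·ADB·DD·DD·DD·DD·DD·DD·ADB·AC·ADB·DD·DCA·ADB·DD·DCA·DD·DD·DD·AC·ADB·DD·DD·DD·DD·DD·DD·ADB·AC·ADB·DD·DCA·DD·DD·DD·DD·ADB·DD·DCA·ADB·AC·ADB·DD·DCA·DD·DD·DD·AC·ADB
    A ↦ ADB
    B ↦ DCA
    C ↦ AC
    D ↦ DD

A->ADB, B->DCA, C->AC, D->DD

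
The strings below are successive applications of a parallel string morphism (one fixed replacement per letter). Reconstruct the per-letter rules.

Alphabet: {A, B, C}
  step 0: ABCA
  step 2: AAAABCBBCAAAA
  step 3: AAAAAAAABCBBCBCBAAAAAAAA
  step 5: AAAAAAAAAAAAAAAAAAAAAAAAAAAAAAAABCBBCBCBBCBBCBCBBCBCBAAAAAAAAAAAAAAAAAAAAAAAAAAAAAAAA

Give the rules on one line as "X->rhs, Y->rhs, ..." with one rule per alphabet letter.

  step 2 ⇒ step 3: AAAABCBBCAAAA ⇒ AA·AA·AA·AA·BC·B·BC·BC·B·AA·AA·AA·AA
    A ↦ AA
    B ↦ BC
    C ↦ B

A->AA, B->BC, C->B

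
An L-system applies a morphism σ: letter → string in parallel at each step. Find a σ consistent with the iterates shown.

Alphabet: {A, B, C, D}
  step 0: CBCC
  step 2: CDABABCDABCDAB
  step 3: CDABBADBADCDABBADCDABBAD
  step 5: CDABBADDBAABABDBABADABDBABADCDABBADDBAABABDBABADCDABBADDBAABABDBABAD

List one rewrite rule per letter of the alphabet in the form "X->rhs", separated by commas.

  step 2 ⇒ step 3: CDABABCDABCDAB ⇒ CD·AB·BA·D·BA·D·CD·AB·BA·D·CD·AB·BA·D
    A ↦ BA
    B ↦ D
    C ↦ CD
    D ↦ AB

A->BA, B->D, C->CD, D->AB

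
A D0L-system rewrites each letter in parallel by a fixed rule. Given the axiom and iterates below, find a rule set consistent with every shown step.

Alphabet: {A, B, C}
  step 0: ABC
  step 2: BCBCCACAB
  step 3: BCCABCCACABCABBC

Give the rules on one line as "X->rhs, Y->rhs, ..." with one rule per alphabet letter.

A->B, B->BC, C->CA

  step 2 ⇒ step 3: BCBCCACAB ⇒ BC·CA·BC·CA·CA·B·CA·B·BC
    A ↦ B
    B ↦ BC
    C ↦ CA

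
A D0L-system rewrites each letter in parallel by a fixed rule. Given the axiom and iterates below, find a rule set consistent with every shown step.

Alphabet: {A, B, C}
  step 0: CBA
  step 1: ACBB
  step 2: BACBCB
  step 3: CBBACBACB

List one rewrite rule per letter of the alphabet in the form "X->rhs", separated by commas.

A->B, B->CB, C->A

  step 2 ⇒ step 3: BACBCB ⇒ CB·B·A·CB·A·CB
    A ↦ B
    B ↦ CB
    C ↦ A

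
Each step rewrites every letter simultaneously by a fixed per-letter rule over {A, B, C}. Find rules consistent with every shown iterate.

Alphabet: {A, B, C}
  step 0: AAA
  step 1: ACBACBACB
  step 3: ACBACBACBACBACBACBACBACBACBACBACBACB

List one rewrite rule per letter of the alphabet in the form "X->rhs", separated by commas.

  step 0 ⇒ step 1: AAA ⇒ ACB·ACB·ACB
    A ↦ ACB
    B ↦ CB  (constrained at step 1)
    C ↦ A  (constrained at step 1)

A->ACB, B->CB, C->A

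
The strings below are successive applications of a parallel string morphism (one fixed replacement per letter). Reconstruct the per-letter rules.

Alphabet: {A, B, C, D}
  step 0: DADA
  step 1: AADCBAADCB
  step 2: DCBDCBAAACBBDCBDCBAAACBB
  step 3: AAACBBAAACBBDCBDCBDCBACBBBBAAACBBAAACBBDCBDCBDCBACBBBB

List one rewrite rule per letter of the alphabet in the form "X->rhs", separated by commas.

  step 2 ⇒ step 3: DCBDCBAAACBBDCBDCBAAACBB ⇒ AA·AC·BB·AA·AC·BB·DCB·DCB·DCB·AC·BB·BB·AA·AC·BB·AA·AC·BB·DCB·DCB·DCB·AC·BB·BB
    A ↦ DCB
    B ↦ BB
    C ↦ AC
    D ↦ AA

A->DCB, B->BB, C->AC, D->AA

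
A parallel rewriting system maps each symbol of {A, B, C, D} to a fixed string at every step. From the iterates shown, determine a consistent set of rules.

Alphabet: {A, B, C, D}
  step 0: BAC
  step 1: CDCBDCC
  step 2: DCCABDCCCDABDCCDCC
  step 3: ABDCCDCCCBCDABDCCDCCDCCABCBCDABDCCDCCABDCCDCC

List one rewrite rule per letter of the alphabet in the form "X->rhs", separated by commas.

  step 2 ⇒ step 3: DCCABDCCCDABDCCDCC ⇒ AB·DCC·DCC·CB·CD·AB·DCC·DCC·DCC·AB·CB·CD·AB·DCC·DCC·AB·DCC·DCC
    A ↦ CB
    B ↦ CD
    C ↦ DCC
    D ↦ AB

A->CB, B->CD, C->DCC, D->AB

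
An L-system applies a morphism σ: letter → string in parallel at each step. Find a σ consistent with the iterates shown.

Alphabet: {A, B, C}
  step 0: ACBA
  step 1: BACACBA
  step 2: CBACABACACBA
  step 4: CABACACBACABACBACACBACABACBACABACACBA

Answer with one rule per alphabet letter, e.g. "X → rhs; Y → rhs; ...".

  step 1 ⇒ step 2: BACACBA ⇒ C·BA·CA·BA·CA·C·BA
    A ↦ BA
    B ↦ C
    C ↦ CA

A->BA, B->C, C->CA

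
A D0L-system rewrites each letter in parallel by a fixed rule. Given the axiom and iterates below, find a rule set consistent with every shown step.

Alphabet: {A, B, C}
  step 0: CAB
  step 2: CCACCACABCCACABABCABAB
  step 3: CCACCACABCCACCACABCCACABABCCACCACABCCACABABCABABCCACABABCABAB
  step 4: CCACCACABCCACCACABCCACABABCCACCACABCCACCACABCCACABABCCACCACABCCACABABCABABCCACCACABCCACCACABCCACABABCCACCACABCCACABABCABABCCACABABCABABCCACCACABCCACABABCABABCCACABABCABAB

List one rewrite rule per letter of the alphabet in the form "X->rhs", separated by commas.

  step 3 ⇒ step 4: CCACCACABCCACCACABCCACABABCCACCACABCCACABABCABABCCACABABCABAB ⇒ CCA·CCA·CAB·CCA·CCA·CAB·CCA·CAB·AB·CCA·CCA·CAB·CCA·CCA·CAB·CCA·CAB·AB·CCA·CCA·CAB·CCA·CAB·AB·CAB·AB·CCA·CCA·CAB·CCA·CCA·CAB·CCA·CAB·AB·CCA·CCA·CAB·CCA·CAB·AB·CAB·AB·CCA·CAB·AB·CAB·AB·CCA·CCA·CAB·CCA·CAB·AB·CAB·AB·CCA·CAB·AB·CAB·AB
    A ↦ CAB
    B ↦ AB
    C ↦ CCA

A->CAB, B->AB, C->CCA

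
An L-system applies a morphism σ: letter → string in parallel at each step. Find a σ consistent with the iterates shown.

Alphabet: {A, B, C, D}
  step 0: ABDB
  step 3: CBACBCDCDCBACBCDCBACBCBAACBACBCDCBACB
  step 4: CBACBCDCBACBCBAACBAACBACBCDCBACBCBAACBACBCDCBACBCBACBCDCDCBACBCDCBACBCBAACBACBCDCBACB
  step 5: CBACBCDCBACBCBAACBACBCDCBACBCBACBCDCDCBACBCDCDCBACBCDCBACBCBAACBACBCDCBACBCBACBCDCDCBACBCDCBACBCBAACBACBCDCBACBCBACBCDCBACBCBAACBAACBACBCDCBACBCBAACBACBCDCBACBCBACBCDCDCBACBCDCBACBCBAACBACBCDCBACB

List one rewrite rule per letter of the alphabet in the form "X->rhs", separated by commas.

A->CD, B->CB, C->CBA, D->A

  step 4 ⇒ step 5: CBACBCDCBACBCBAACBAACBACBCDCBACBCBAACBACBCDCBACBCBACBCDCDCBACBCDCBACBCBAACBACBCDCBACB ⇒ CBA·CB·CD·CBA·CB·CBA·A·CBA·CB·CD·CBA·CB·CBA·CB·CD·CD·CBA·CB·CD·CD·CBA·CB·CD·CBA·CB·CBA·A·CBA·CB·CD·CBA·CB·CBA·CB·CD·CD·CBA·CB·CD·CBA·CB·CBA·A·CBA·CB·CD·CBA·CB·CBA·CB·CD·CBA·CB·CBA·A·CBA·A·CBA·CB·CD·CBA·CB·CBA·A·CBA·CB·CD·CBA·CB·CBA·CB·CD·CD·CBA·CB·CD·CBA·CB·CBA·A·CBA·CB·CD·CBA·CB
    A ↦ CD
    B ↦ CB
    C ↦ CBA
    D ↦ A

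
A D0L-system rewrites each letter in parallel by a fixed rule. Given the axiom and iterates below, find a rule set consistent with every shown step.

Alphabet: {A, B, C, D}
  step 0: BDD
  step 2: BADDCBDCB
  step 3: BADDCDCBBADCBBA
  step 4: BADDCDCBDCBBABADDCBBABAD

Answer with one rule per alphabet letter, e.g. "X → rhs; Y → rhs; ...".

  step 3 ⇒ step 4: BADDCDCBBADCBBA ⇒ BA·D·DC·DC·B·DC·B·BA·BA·D·DC·B·BA·BA·D
    A ↦ D
    B ↦ BA
    C ↦ B
    D ↦ DC

A->D, B->BA, C->B, D->DC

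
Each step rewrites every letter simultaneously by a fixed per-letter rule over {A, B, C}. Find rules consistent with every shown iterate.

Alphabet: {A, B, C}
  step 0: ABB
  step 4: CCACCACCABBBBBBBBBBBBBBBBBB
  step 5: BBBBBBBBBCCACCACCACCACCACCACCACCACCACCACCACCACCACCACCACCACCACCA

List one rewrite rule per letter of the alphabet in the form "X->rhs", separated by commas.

  step 4 ⇒ step 5: CCACCACCABBBBBBBBBBBBBBBBBB ⇒ B·B·B·B·B·B·B·B·B·CCA·CCA·CCA·CCA·CCA·CCA·CCA·CCA·CCA·CCA·CCA·CCA·CCA·CCA·CCA·CCA·CCA·CCA
    A ↦ B
    B ↦ CCA
    C ↦ B

A->B, B->CCA, C->B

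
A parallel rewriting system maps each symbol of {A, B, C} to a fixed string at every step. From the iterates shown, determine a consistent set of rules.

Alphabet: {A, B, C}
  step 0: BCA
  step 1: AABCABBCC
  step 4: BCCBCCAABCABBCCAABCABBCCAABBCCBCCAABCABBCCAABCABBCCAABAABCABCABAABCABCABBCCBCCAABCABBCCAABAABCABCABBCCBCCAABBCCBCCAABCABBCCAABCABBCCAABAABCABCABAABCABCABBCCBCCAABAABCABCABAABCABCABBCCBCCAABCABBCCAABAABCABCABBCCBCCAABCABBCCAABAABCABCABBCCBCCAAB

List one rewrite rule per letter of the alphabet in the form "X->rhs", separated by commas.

A->BCC, B->AAB, C->CAB

  step 0 ⇒ step 1: BCA ⇒ AAB·CAB·BCC
    A ↦ BCC
    B ↦ AAB
    C ↦ CAB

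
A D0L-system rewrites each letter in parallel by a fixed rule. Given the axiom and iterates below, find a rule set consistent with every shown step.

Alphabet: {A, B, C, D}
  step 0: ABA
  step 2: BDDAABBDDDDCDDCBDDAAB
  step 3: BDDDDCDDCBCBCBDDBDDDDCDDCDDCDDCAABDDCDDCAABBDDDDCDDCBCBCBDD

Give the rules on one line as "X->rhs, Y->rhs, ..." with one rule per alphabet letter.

A->BC, B->BDD, C->AAB, D->DDC

  step 2 ⇒ step 3: BDDAABBDDDDCDDCBDDAAB ⇒ BDD·DDC·DDC·BC·BC·BDD·BDD·DDC·DDC·DDC·DDC·AAB·DDC·DDC·AAB·BDD·DDC·DDC·BC·BC·BDD
    A ↦ BC
    B ↦ BDD
    C ↦ AAB
    D ↦ DDC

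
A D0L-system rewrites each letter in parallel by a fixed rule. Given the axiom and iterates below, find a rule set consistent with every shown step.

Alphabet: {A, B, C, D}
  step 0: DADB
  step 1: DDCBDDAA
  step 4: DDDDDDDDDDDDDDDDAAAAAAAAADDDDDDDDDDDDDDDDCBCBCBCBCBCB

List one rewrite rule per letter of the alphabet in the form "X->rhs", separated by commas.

A->CB, B->AA, C->A, D->DD

  step 0 ⇒ step 1: DADB ⇒ DD·CB·DD·AA
    A ↦ CB
    B ↦ AA
    D ↦ DD
    C ↦ A  (constrained at step 1)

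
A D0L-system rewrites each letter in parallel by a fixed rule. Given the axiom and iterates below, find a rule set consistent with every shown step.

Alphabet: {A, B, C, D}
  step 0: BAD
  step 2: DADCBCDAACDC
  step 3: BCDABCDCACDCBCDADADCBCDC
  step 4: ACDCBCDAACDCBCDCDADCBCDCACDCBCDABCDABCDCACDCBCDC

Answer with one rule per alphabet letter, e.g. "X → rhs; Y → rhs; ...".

A->DA, B->AC, C->DC, D->BC

  step 3 ⇒ step 4: BCDABCDCACDCBCDADADCBCDC ⇒ AC·DC·BC·DA·AC·DC·BC·DC·DA·DC·BC·DC·AC·DC·BC·DA·BC·DA·BC·DC·AC·DC·BC·DC
    A ↦ DA
    B ↦ AC
    C ↦ DC
    D ↦ BC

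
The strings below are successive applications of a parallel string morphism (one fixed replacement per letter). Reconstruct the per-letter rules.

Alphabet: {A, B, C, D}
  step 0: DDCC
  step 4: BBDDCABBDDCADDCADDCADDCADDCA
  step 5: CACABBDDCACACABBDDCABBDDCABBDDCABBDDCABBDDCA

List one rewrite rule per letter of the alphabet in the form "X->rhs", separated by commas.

  step 4 ⇒ step 5: BBDDCABBDDCADDCADDCADDCADDCA ⇒ CA·CA·B·B·DD·CA·CA·CA·B·B·DD·CA·B·B·DD·CA·B·B·DD·CA·B·B·DD·CA·B·B·DD·CA
    A ↦ CA
    B ↦ CA
    C ↦ DD
    D ↦ B

A->CA, B->CA, C->DD, D->B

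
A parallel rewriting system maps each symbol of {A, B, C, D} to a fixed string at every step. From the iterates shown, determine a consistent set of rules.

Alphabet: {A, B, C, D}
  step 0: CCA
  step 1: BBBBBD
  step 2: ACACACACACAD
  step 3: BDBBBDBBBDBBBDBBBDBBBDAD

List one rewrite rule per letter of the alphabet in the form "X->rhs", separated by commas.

  step 2 ⇒ step 3: ACACACACACAD ⇒ BD·BB·BD·BB·BD·BB·BD·BB·BD·BB·BD·AD
    A ↦ BD
    C ↦ BB
    D ↦ AD
  step 1 ⇒ step 2: BBBBBD ⇒ AC·AC·AC·AC·AC·AD
    B ↦ AC

A->BD, B->AC, C->BB, D->AD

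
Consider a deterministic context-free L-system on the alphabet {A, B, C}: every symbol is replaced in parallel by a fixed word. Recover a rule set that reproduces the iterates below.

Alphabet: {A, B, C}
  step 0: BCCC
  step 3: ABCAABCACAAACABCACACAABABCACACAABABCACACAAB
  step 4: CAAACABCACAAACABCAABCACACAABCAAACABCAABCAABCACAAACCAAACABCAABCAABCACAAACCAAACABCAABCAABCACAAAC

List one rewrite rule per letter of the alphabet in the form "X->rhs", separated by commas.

A->CA, B->AAC, C->AB

  step 3 ⇒ step 4: ABCAABCACAAACABCACACAABABCACACAABABCACACAAB ⇒ CA·AAC·AB·CA·CA·AAC·AB·CA·AB·CA·CA·CA·AB·CA·AAC·AB·CA·AB·CA·AB·CA·CA·AAC·CA·AAC·AB·CA·AB·CA·AB·CA·CA·AAC·CA·AAC·AB·CA·AB·CA·AB·CA·CA·AAC
    A ↦ CA
    B ↦ AAC
    C ↦ AB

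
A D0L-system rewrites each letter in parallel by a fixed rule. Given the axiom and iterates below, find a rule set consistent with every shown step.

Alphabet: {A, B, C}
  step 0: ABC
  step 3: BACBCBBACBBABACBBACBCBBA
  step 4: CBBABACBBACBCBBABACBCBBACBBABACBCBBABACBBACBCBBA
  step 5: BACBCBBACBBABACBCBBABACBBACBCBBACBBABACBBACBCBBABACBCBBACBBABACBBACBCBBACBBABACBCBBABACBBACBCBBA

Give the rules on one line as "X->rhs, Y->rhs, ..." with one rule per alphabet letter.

A->BA, B->CB, C->BA

  step 4 ⇒ step 5: CBBABACBBACBCBBABACBCBBACBBABACBCBBABACBBACBCBBA ⇒ BA·CB·CB·BA·CB·BA·BA·CB·CB·BA·BA·CB·BA·CB·CB·BA·CB·BA·BA·CB·BA·CB·CB·BA·BA·CB·CB·BA·CB·BA·BA·CB·BA·CB·CB·BA·CB·BA·BA·CB·CB·BA·BA·CB·BA·CB·CB·BA
    A ↦ BA
    B ↦ CB
    C ↦ BA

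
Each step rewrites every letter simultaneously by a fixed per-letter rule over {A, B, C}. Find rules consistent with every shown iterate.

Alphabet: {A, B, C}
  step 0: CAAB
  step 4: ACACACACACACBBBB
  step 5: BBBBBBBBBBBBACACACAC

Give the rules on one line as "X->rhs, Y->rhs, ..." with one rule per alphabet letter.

A->B, B->AC, C->B

  step 4 ⇒ step 5: ACACACACACACBBBB ⇒ B·B·B·B·B·B·B·B·B·B·B·B·AC·AC·AC·AC
    A ↦ B
    B ↦ AC
    C ↦ B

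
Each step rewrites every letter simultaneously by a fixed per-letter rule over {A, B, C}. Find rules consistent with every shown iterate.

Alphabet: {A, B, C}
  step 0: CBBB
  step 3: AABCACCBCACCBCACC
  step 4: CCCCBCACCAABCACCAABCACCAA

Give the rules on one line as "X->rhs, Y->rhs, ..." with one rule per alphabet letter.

  step 3 ⇒ step 4: AABCACCBCACCBCACC ⇒ CC·CC·BC·A·CC·A·A·BC·A·CC·A·A·BC·A·CC·A·A
    A ↦ CC
    B ↦ BC
    C ↦ A

A->CC, B->BC, C->A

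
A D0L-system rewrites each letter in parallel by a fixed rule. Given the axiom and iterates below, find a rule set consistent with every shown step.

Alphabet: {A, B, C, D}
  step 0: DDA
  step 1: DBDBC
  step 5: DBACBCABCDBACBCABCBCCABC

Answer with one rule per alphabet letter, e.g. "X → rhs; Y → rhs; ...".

  step 0 ⇒ step 1: DDA ⇒ DB·DB·C
    A ↦ C
    D ↦ DB
    B ↦ A  (constrained at step 1)
    C ↦ BC  (constrained at step 1)

A->C, B->A, C->BC, D->DB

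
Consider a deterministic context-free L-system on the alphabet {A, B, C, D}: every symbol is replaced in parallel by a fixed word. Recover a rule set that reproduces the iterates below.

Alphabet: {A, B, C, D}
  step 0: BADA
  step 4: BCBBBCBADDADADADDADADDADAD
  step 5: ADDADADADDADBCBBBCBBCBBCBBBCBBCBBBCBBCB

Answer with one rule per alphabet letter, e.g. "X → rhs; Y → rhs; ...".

  step 4 ⇒ step 5: BCBBBCBADDADADADDADADDADAD ⇒ AD·D·AD·AD·AD·D·AD·BC·B·B·BC·B·BC·B·BC·B·B·BC·B·BC·B·B·BC·B·BC·B
    A ↦ BC
    B ↦ AD
    C ↦ D
    D ↦ B

A->BC, B->AD, C->D, D->B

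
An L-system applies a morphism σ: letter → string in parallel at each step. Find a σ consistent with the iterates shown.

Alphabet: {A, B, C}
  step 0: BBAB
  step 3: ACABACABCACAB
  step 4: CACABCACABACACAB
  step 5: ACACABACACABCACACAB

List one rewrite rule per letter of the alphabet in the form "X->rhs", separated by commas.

  step 4 ⇒ step 5: CACABCACABACACAB ⇒ A·C·A·C·AB·A·C·A·C·AB·C·A·C·A·C·AB
    A ↦ C
    B ↦ AB
    C ↦ A

A->C, B->AB, C->A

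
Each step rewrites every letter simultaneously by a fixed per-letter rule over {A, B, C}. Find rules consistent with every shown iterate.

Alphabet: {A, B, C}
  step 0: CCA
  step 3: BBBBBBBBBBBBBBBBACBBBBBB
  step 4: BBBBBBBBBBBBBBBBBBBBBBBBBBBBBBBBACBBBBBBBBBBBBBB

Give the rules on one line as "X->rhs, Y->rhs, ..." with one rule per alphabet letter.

  step 3 ⇒ step 4: BBBBBBBBBBBBBBBBACBBBBBB ⇒ BB·BB·BB·BB·BB·BB·BB·BB·BB·BB·BB·BB·BB·BB·BB·BB·AC·BB·BB·BB·BB·BB·BB·BB
    A ↦ AC
    B ↦ BB
    C ↦ BB

A->AC, B->BB, C->BB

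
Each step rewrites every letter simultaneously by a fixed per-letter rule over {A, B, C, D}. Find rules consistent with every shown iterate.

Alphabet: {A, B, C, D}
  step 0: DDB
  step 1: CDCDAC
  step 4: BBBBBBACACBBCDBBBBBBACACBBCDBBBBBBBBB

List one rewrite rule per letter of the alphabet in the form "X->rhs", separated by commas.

A->B, B->AC, C->BB, D->CD

  step 0 ⇒ step 1: DDB ⇒ CD·CD·AC
    B ↦ AC
    D ↦ CD
    A ↦ B  (constrained at step 1)
    C ↦ BB  (constrained at step 1)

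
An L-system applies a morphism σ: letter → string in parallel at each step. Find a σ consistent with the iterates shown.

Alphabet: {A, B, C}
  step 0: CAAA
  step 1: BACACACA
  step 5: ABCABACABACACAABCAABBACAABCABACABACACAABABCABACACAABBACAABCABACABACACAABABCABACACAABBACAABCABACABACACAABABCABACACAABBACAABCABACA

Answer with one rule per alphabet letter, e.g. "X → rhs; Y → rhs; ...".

A->CA, B->AB, C->BA

  step 0 ⇒ step 1: CAAA ⇒ BA·CA·CA·CA
    A ↦ CA
    C ↦ BA
    B ↦ AB  (constrained at step 1)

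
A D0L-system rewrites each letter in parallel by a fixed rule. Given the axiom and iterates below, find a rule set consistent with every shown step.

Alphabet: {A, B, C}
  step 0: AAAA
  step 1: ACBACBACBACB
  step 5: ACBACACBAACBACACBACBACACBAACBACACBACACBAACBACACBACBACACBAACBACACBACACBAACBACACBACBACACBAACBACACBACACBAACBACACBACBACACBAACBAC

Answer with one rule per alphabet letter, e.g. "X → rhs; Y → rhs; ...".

A->ACB, B->C, C->A

  step 0 ⇒ step 1: AAAA ⇒ ACB·ACB·ACB·ACB
    A ↦ ACB
    B ↦ C  (constrained at step 1)
    C ↦ A  (constrained at step 1)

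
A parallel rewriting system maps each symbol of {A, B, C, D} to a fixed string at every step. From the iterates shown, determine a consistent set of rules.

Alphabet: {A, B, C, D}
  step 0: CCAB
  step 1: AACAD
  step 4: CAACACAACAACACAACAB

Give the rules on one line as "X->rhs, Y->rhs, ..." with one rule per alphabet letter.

  step 0 ⇒ step 1: CCAB ⇒ A·A·CA·D
    A ↦ CA
    B ↦ D
    C ↦ A
    D ↦ B  (constrained at step 1)

A->CA, B->D, C->A, D->B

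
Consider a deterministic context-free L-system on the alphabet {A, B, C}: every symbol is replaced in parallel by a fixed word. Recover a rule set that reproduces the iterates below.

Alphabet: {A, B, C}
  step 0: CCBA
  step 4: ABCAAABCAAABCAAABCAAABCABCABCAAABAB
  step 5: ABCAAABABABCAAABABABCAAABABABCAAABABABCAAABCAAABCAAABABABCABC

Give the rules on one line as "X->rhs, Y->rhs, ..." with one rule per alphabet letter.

  step 4 ⇒ step 5: ABCAAABCAAABCAAABCAAABCABCABCAAABAB ⇒ AB·C·AA·AB·AB·AB·C·AA·AB·AB·AB·C·AA·AB·AB·AB·C·AA·AB·AB·AB·C·AA·AB·C·AA·AB·C·AA·AB·AB·AB·C·AB·C
    A ↦ AB
    B ↦ C
    C ↦ AA

A->AB, B->C, C->AA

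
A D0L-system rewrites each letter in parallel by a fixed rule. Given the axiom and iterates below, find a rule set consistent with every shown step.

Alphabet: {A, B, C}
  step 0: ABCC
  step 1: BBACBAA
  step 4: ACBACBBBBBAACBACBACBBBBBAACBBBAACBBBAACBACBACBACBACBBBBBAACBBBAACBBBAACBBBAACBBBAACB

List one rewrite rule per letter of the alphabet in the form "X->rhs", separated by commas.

A->BB, B->ACB, C->A

  step 0 ⇒ step 1: ABCC ⇒ BB·ACB·A·A
    A ↦ BB
    B ↦ ACB
    C ↦ A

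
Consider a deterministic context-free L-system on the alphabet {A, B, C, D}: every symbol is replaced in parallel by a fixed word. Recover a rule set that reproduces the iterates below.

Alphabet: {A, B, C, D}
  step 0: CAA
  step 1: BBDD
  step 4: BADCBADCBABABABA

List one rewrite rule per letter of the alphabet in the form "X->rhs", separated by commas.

  step 0 ⇒ step 1: CAA ⇒ BB·D·D
    A ↦ D
    C ↦ BB
    B ↦ BA  (constrained at step 1)
    D ↦ C  (constrained at step 1)

A->D, B->BA, C->BB, D->C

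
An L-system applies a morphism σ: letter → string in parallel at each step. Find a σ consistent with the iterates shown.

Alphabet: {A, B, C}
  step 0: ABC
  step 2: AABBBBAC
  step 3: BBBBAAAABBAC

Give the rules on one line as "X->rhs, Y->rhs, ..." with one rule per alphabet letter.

A->BB, B->A, C->AC

  step 2 ⇒ step 3: AABBBBAC ⇒ BB·BB·A·A·A·A·BB·AC
    A ↦ BB
    B ↦ A
    C ↦ AC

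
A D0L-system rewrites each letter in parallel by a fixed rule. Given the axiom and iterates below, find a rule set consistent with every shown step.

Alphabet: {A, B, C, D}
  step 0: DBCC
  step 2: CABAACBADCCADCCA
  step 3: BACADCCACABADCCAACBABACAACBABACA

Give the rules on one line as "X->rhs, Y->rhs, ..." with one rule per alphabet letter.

  step 2 ⇒ step 3: CABAACBADCCADCCA ⇒ BA·CA·DC·CA·CA·BA·DC·CA·AC·BA·BA·CA·AC·BA·BA·CA
    A ↦ CA
    B ↦ DC
    C ↦ BA
    D ↦ AC

A->CA, B->DC, C->BA, D->AC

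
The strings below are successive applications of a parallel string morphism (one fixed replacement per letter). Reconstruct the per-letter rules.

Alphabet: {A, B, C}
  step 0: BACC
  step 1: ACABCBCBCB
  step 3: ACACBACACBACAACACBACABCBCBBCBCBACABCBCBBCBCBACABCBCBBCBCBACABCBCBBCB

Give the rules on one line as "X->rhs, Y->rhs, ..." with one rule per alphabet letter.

  step 0 ⇒ step 1: BACC ⇒ ACA·BCB·CB·CB
    A ↦ BCB
    B ↦ ACA
    C ↦ CB

A->BCB, B->ACA, C->CB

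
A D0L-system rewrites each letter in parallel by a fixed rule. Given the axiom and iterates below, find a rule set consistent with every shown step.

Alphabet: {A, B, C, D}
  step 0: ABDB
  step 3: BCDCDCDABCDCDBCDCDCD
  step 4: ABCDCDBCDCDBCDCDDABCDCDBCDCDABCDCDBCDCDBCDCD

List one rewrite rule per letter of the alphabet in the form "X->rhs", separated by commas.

A->D, B->A, C->BCD, D->CD

  step 3 ⇒ step 4: BCDCDCDABCDCDBCDCDCD ⇒ A·BCD·CD·BCD·CD·BCD·CD·D·A·BCD·CD·BCD·CD·A·BCD·CD·BCD·CD·BCD·CD
    A ↦ D
    B ↦ A
    C ↦ BCD
    D ↦ CD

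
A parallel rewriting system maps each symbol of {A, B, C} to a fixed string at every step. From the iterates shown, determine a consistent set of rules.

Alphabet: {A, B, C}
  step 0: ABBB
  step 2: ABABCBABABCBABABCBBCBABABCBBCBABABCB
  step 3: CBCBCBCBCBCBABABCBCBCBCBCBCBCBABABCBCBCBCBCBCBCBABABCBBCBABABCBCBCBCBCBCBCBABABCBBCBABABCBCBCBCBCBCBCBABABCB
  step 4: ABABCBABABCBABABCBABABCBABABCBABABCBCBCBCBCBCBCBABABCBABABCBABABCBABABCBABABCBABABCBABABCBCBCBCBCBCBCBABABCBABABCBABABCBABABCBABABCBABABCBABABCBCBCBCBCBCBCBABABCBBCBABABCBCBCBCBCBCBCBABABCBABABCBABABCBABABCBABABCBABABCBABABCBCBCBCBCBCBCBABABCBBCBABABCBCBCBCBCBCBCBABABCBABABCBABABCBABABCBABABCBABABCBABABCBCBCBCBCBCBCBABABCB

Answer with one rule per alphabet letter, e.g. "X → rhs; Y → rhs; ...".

A->CBC, B->BCB, C->ABA

  step 3 ⇒ step 4: CBCBCBCBCBCBABABCBCBCBCBCBCBCBABABCBCBCBCBCBCBCBABABCBBCBABABCBCBCBCBCBCBCBABABCBBCBABABCBCBCBCBCBCBCBABABCB ⇒ ABA·BCB·ABA·BCB·ABA·BCB·ABA·BCB·ABA·BCB·ABA·BCB·CBC·BCB·CBC·BCB·ABA·BCB·ABA·BCB·ABA·BCB·ABA·BCB·ABA·BCB·ABA·BCB·ABA·BCB·CBC·BCB·CBC·BCB·ABA·BCB·ABA·BCB·ABA·BCB·ABA·BCB·ABA·BCB·ABA·BCB·ABA·BCB·CBC·BCB·CBC·BCB·ABA·BCB·BCB·ABA·BCB·CBC·BCB·CBC·BCB·ABA·BCB·ABA·BCB·ABA·BCB·ABA·BCB·ABA·BCB·ABA·BCB·ABA·BCB·CBC·BCB·CBC·BCB·ABA·BCB·BCB·ABA·BCB·CBC·BCB·CBC·BCB·ABA·BCB·ABA·BCB·ABA·BCB·ABA·BCB·ABA·BCB·ABA·BCB·ABA·BCB·CBC·BCB·CBC·BCB·ABA·BCB
    A ↦ CBC
    B ↦ BCB
    C ↦ ABA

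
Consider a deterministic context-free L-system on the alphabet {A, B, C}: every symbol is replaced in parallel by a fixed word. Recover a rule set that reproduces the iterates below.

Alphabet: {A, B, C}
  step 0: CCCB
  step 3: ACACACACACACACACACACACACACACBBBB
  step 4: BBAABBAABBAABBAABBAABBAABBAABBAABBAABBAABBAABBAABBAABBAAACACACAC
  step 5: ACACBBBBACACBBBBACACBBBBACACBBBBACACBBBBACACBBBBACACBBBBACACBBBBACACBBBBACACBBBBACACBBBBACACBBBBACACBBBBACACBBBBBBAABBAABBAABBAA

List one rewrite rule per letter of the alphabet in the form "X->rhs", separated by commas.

A->BB, B->AC, C->AA

  step 4 ⇒ step 5: BBAABBAABBAABBAABBAABBAABBAABBAABBAABBAABBAABBAABBAABBAAACACACAC ⇒ AC·AC·BB·BB·AC·AC·BB·BB·AC·AC·BB·BB·AC·AC·BB·BB·AC·AC·BB·BB·AC·AC·BB·BB·AC·AC·BB·BB·AC·AC·BB·BB·AC·AC·BB·BB·AC·AC·BB·BB·AC·AC·BB·BB·AC·AC·BB·BB·AC·AC·BB·BB·AC·AC·BB·BB·BB·AA·BB·AA·BB·AA·BB·AA
    A ↦ BB
    B ↦ AC
    C ↦ AA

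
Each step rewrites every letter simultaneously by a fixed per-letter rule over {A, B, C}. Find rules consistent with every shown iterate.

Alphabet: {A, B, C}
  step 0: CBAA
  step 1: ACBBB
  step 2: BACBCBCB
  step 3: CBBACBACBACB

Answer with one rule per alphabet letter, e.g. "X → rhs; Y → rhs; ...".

  step 2 ⇒ step 3: BACBCBCB ⇒ CB·B·A·CB·A·CB·A·CB
    A ↦ B
    B ↦ CB
    C ↦ A

A->B, B->CB, C->A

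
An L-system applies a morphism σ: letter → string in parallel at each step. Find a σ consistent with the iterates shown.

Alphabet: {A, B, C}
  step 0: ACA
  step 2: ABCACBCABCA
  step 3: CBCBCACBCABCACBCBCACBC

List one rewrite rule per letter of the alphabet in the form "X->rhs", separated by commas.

A->CBC, B->BC, C->A

  step 2 ⇒ step 3: ABCACBCABCA ⇒ CBC·BC·A·CBC·A·BC·A·CBC·BC·A·CBC
    A ↦ CBC
    B ↦ BC
    C ↦ A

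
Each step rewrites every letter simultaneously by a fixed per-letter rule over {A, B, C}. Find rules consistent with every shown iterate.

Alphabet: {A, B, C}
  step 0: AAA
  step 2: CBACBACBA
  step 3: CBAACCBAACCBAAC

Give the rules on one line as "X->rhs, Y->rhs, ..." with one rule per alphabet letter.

  step 2 ⇒ step 3: CBACBACBA ⇒ CBA·A·C·CBA·A·C·CBA·A·C
    A ↦ C
    B ↦ A
    C ↦ CBA

A->C, B->A, C->CBA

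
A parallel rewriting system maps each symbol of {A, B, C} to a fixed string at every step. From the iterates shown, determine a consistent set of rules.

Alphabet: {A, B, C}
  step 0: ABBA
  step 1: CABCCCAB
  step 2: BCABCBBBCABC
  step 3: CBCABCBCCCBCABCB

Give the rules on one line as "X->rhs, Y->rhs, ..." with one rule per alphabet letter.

  step 2 ⇒ step 3: BCABCBBBCABC ⇒ C·B·CAB·C·B·C·C·C·B·CAB·C·B
    A ↦ CAB
    B ↦ C
    C ↦ B

A->CAB, B->C, C->B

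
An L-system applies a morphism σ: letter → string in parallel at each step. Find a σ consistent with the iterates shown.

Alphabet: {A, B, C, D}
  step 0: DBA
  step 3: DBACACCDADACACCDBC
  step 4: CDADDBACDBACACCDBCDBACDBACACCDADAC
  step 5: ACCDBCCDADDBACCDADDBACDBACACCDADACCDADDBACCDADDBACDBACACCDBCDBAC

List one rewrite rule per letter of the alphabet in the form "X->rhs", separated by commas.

A->DB, B->DAD, C->AC, D->C

  step 4 ⇒ step 5: CDADDBACDBACACCDBCDBACDBACACCDADAC ⇒ AC·C·DB·C·C·DAD·DB·AC·C·DAD·DB·AC·DB·AC·AC·C·DAD·AC·C·DAD·DB·AC·C·DAD·DB·AC·DB·AC·AC·C·DB·C·DB·AC
    A ↦ DB
    B ↦ DAD
    C ↦ AC
    D ↦ C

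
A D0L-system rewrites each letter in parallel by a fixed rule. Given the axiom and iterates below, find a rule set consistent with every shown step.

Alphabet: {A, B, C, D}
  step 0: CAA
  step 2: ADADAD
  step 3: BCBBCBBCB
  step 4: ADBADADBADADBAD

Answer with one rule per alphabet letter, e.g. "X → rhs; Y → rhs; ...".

A->B, B->AD, C->B, D->CB

  step 3 ⇒ step 4: BCBBCBBCB ⇒ AD·B·AD·AD·B·AD·AD·B·AD
    B ↦ AD
    C ↦ B
  step 2 ⇒ step 3: ADADAD ⇒ B·CB·B·CB·B·CB
    A ↦ B
  step 2 ⇒ step 3: ADADAD ⇒ B·CB·B·CB·B·CB
    D ↦ CB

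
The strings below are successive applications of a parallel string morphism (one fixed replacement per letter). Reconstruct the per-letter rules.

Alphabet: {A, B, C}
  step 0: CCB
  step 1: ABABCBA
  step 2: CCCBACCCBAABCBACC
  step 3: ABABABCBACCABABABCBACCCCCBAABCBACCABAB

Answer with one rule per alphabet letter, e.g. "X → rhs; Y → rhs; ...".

A->CC, B->CBA, C->AB

  step 2 ⇒ step 3: CCCBACCCBAABCBACC ⇒ AB·AB·AB·CBA·CC·AB·AB·AB·CBA·CC·CC·CBA·AB·CBA·CC·AB·AB
    A ↦ CC
    B ↦ CBA
    C ↦ AB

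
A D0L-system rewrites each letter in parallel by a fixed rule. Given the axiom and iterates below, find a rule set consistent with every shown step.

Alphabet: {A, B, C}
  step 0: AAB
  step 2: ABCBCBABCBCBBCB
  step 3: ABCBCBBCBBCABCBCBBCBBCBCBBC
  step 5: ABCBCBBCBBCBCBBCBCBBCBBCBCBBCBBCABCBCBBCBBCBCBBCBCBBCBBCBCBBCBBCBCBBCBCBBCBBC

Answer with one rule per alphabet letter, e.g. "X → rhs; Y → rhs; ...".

A->ABC, B->BC, C->B

  step 2 ⇒ step 3: ABCBCBABCBCBBCB ⇒ ABC·BC·B·BC·B·BC·ABC·BC·B·BC·B·BC·BC·B·BC
    A ↦ ABC
    B ↦ BC
    C ↦ B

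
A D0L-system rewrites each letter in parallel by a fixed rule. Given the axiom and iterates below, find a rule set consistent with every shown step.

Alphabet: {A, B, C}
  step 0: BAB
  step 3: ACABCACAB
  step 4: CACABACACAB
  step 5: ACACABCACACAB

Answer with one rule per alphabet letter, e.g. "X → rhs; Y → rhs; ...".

A->C, B->AB, C->A

  step 4 ⇒ step 5: CACABACACAB ⇒ A·C·A·C·AB·C·A·C·A·C·AB
    A ↦ C
    B ↦ AB
    C ↦ A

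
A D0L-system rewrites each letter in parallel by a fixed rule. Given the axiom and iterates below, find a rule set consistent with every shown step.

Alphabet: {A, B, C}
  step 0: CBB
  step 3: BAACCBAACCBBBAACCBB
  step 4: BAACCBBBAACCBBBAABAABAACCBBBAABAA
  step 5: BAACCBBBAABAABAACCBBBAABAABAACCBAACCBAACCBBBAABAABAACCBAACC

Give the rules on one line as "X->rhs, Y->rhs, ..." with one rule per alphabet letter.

A->C, B->BAA, C->B

  step 4 ⇒ step 5: BAACCBBBAACCBBBAABAABAACCBBBAABAA ⇒ BAA·C·C·B·B·BAA·BAA·BAA·C·C·B·B·BAA·BAA·BAA·C·C·BAA·C·C·BAA·C·C·B·B·BAA·BAA·BAA·C·C·BAA·C·C
    A ↦ C
    B ↦ BAA
    C ↦ B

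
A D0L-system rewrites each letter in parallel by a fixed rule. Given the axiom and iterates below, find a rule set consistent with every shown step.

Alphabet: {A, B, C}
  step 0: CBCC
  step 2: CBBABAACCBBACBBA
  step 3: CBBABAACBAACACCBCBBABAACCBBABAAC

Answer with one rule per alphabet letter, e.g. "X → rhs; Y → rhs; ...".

A->AC, B->BA, C->CB

  step 2 ⇒ step 3: CBBABAACCBBACBBA ⇒ CB·BA·BA·AC·BA·AC·AC·CB·CB·BA·BA·AC·CB·BA·BA·AC
    A ↦ AC
    B ↦ BA
    C ↦ CB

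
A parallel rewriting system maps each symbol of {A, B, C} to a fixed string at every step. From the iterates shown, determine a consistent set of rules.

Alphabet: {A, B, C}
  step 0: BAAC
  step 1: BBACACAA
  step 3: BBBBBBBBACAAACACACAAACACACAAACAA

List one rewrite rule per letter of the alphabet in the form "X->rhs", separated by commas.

A->AC, B->BB, C->AA

  step 0 ⇒ step 1: BAAC ⇒ BB·AC·AC·AA
    A ↦ AC
    B ↦ BB
    C ↦ AA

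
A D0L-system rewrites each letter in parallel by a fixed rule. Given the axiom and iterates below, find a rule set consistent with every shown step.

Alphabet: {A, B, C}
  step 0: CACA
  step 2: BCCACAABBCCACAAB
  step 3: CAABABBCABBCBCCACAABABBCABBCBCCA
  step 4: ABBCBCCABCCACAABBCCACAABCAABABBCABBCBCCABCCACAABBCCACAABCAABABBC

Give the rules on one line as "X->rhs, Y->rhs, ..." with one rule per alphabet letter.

  step 3 ⇒ step 4: CAABABBCABBCBCCACAABABBCABBCBCCA ⇒ AB·BC·BC·CA·BC·CA·CA·AB·BC·CA·CA·AB·CA·AB·AB·BC·AB·BC·BC·CA·BC·CA·CA·AB·BC·CA·CA·AB·CA·AB·AB·BC
    A ↦ BC
    B ↦ CA
    C ↦ AB

A->BC, B->CA, C->AB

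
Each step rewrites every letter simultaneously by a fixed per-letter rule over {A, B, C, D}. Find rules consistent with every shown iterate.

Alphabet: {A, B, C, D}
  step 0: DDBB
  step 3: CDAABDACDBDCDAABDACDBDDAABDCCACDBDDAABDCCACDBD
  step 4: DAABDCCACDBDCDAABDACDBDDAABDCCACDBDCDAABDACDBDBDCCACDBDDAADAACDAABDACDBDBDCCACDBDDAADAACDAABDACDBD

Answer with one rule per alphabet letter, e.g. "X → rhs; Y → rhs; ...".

  step 3 ⇒ step 4: CDAABDACDBDCDAABDACDBDDAABDCCACDBDDAABDCCACDBD ⇒ DAA·BD·C·C·ACD·BD·C·DAA·BD·ACD·BD·DAA·BD·C·C·ACD·BD·C·DAA·BD·ACD·BD·BD·C·C·ACD·BD·DAA·DAA·C·DAA·BD·ACD·BD·BD·C·C·ACD·BD·DAA·DAA·C·DAA·BD·ACD·BD
    A ↦ C
    B ↦ ACD
    C ↦ DAA
    D ↦ BD

A->C, B->ACD, C->DAA, D->BD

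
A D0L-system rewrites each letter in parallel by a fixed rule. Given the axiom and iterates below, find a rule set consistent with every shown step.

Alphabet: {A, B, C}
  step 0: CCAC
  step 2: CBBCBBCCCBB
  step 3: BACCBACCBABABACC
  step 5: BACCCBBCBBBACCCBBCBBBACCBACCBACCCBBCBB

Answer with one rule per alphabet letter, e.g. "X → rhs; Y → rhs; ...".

A->BB, B->C, C->BA

  step 2 ⇒ step 3: CBBCBBCCCBB ⇒ BA·C·C·BA·C·C·BA·BA·BA·C·C
    B ↦ C
    C ↦ BA
    A ↦ BB  (constrained at step 0)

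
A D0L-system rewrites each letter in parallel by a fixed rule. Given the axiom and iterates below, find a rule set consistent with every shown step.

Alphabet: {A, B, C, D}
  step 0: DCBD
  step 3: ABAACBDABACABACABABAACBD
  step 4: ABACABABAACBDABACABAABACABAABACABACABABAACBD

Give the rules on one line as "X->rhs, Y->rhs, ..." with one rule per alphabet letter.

A->AB, B->AC, C->A, D->BD

  step 3 ⇒ step 4: ABAACBDABACABACABABAACBD ⇒ AB·AC·AB·AB·A·AC·BD·AB·AC·AB·A·AB·AC·AB·A·AB·AC·AB·AC·AB·AB·A·AC·BD
    A ↦ AB
    B ↦ AC
    C ↦ A
    D ↦ BD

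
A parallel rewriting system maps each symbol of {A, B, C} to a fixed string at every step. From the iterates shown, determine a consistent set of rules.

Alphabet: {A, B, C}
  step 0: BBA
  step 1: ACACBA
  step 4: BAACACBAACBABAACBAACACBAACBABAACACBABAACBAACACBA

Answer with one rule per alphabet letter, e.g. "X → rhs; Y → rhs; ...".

A->BA, B->AC, C->AC

  step 0 ⇒ step 1: BBA ⇒ AC·AC·BA
    A ↦ BA
    B ↦ AC
    C ↦ AC  (constrained at step 1)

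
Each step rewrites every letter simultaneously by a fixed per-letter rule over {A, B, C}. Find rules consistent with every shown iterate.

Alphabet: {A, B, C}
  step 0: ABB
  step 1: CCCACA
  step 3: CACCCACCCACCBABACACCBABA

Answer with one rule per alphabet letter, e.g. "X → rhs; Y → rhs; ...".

  step 0 ⇒ step 1: ABB ⇒ CC·CA·CA
    A ↦ CC
    B ↦ CA
    C ↦ BA  (constrained at step 1)

A->CC, B->CA, C->BA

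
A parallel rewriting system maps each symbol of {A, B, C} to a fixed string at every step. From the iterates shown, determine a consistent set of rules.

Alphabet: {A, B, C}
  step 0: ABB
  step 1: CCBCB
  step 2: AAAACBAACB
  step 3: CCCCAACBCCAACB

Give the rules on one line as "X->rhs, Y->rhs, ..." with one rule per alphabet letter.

A->C, B->CB, C->AA

  step 2 ⇒ step 3: AAAACBAACB ⇒ C·C·C·C·AA·CB·C·C·AA·CB
    A ↦ C
    B ↦ CB
    C ↦ AA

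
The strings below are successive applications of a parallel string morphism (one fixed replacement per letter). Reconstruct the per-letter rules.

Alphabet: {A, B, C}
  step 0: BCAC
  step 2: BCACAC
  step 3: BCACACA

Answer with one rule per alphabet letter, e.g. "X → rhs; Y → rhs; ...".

A->C, B->BC, C->A

  step 2 ⇒ step 3: BCACAC ⇒ BC·A·C·A·C·A
    A ↦ C
    B ↦ BC
    C ↦ A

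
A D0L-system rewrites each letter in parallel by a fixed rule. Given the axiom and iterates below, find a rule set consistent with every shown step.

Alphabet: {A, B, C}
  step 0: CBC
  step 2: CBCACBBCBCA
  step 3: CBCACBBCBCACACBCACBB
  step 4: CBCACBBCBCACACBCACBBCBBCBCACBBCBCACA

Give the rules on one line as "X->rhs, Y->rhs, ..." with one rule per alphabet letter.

A->B, B->CA, C->CB

  step 3 ⇒ step 4: CBCACBBCBCACACBCACBB ⇒ CB·CA·CB·B·CB·CA·CA·CB·CA·CB·B·CB·B·CB·CA·CB·B·CB·CA·CA
    A ↦ B
    B ↦ CA
    C ↦ CB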